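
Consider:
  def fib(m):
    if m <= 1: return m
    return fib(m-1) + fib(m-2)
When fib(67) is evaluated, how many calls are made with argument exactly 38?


Let N(m) = number of times fib(m) is called while evaluating fib(67).
N(67) = 1 (the initial call).
N(66) = 1 (only fib(67) calls it).
For 1 <= m <= 65: fib(m) is called by fib(m+1) and fib(m+2), so
  N(m) = N(m+1) + N(m+2).
fib(0) is called only by fib(2), so N(0) = N(2).
Walk down from m=67:
  N(67)=1, N(66)=1, N(65)=2, N(64)=3, N(63)=5, N(62)=8, N(61)=13, N(60)=21, N(59)=34, N(58)=55, N(57)=89, N(56)=144, N(55)=233, N(54)=377, N(53)=610, N(52)=987, N(51)=1597, N(50)=2584, N(49)=4181, N(48)=6765, N(47)=10946, N(46)=17711, N(45)=28657, N(44)=46368, N(43)=75025, N(42)=121393, N(41)=196418, N(40)=317811, N(39)=514229, N(38)=832040
N(38) = 832040


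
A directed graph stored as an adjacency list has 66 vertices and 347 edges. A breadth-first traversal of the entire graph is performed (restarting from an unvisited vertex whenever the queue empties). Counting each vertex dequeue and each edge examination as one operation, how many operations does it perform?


A full BFS traversal dequeues each vertex once and examines each edge once.
Vertex visits: 66
Edge visits: 347
V + E = 66 + 347 = 413


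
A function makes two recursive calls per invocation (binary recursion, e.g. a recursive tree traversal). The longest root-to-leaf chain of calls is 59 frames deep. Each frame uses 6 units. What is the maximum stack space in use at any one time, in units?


Binary recursion: the two calls run one after the other, so only one root-to-leaf chain of frames is on the stack at a time.
Maximum depth (longest chain) = 59 frames
Each frame = 6 units
Max stack space = 59 * 6 = 354


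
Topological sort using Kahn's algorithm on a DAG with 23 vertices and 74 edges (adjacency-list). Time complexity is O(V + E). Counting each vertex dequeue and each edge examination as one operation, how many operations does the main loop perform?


Kahn's algorithm:
  1. Compute in-degrees: O(V + E)
  2. Process queue: each vertex dequeued once (O(V))
     each edge examined once (O(E))
Total = V + E = 23 + 74 = 97


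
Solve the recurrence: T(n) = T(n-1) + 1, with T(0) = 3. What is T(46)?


Unrolling the recurrence:
T(46) = T(45) + 1
       = T(44) + 1 + 1
       = T(43) + 1*3
       ...
       = T(0) + 1*46
       = 3 + 46 = 49


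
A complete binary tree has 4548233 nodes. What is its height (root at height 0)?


In a complete binary tree, level k holds nodes 2^k .. 2^(k+1)-1 (1-indexed).
Height = floor(log2(n)) = floor(log2(4548233)) = 22
Check: 2^22 = 4194304 <= 4548233 < 8388608 = 2^23


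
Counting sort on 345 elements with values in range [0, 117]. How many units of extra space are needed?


Output array size: 345 (to store sorted result)
Count array size: 118 (one slot per possible value, range 0 to 117)
Total extra space = 345 + 118 = 463


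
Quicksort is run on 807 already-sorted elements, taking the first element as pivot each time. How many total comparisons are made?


Sum of comparisons per partition:
806 + 805 + ... + 1 + 0
= 807 * (807 - 1) / 2
= 807 * 806 / 2
= 325221


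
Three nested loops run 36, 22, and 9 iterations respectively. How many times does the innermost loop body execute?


Loop 1 (outermost): 36 iterations
Loop 2 (middle): 22 iterations per outer
Loop 3 (innermost): 9 iterations per middle
Total = 36 * 22 * 9 = 7128


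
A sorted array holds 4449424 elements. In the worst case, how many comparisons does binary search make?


Halving sequence: 4449424 -> 2224712 -> 1112356 -> 556178 -> 278089 -> 139044 -> 69522 -> 34761 -> 17380 -> 8690 -> 4345 -> 2172 -> 1086 -> 543 -> 271 -> 135 -> 67 -> 33 -> 16 -> 8 -> 4 -> 2 -> 1
Number of halvings = 22
Max comparisons = 22 + 1 = 23


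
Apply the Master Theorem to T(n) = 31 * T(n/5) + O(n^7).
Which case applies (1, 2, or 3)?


The Master Theorem: T(n) = a*T(n/b) + O(n^c)
  a = 31, b = 5, c = 7
log_b(a) = log_5(31) ~ 2.134
Compare b^c with a: 5^7 = 78125 > 31, so c > log_b(a).
Since c > log_b(a), Case 3 applies.
T(n) = O(n^7)
Master Theorem case = 3


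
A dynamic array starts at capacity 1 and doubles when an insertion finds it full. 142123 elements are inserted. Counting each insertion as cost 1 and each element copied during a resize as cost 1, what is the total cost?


n = 142123
Insertion costs: 142123
Resizes copy 1, 2, 4, ... up to the largest power of 2 that is <= n-1 = 142122, i.e. 131072.
Copy costs = 1 + 2 + 4 + 8 + 16 + 32 + 64 + 128 + 256 + 512 + 1024 + 2048 + 4096 + 8192 + 16384 + 32768 + 65536 + 131072 = 262143
Total = 142123 + 262143 = 404266


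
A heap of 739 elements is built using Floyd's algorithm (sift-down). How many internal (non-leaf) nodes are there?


Leaf nodes occupy roughly half the array.
Sift-down is called for each internal node, starting from the last one.
Internal nodes = floor(n/2) = floor(739/2) = 369


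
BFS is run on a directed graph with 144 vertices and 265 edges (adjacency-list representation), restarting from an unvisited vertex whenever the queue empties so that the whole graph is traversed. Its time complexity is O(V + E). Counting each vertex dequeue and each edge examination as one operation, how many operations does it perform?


A full BFS traversal dequeues each vertex exactly once and examines each directed edge exactly once.
V = 144 (vertex processing cost)
E = 265 (edge examination cost)
Total operations proportional to V + E = 144 + 265 = 409


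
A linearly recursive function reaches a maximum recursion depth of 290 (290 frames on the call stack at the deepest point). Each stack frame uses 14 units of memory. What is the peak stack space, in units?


Maximum recursion depth = 290 frames
Memory per frame = 14 units
Total stack space = depth * frame_size
= 290 * 14 = 4060


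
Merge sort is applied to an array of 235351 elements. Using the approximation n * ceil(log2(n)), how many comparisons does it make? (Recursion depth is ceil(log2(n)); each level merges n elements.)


Merge sort divides the array into halves recursively.
Number of levels = ceil(log2(235351)) = 18
At each level, approximately n = 235351 comparisons are needed for merging.
Total comparisons ~ n * ceil(log2(n)) = 235351 * 18 = 4236318


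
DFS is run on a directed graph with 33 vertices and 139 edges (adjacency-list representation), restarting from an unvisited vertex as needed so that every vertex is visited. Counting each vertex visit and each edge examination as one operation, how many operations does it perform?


A full DFS traversal processes each vertex exactly once (push/pop on stack).
Each directed edge is examined once.
V = 33, E = 139
V + E = 172


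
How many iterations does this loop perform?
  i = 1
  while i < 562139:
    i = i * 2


The loop variable doubles each iteration:
i = 1 -> 2 -> 4 -> 8 -> 16 -> 32 -> 64 -> 128 -> 256 -> 512 -> 1024 -> 2048 -> 4096 -> 8192 -> 16384 -> 32768 -> 65536 -> 131072 -> 262144 -> 524288 -> 1048576 (stop, 1048576 >= 562139)
Number of doublings = ceil(log2(562139)) = 20


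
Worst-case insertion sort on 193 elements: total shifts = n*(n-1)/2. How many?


Sum of shifts = 1 + 2 + 3 + ... + 192
= 193 * 192 / 2
= 37056 / 2
= 18528


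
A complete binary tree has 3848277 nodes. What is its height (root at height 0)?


In a complete binary tree, level k holds nodes 2^k .. 2^(k+1)-1 (1-indexed).
Height = floor(log2(n)) = floor(log2(3848277)) = 21
Check: 2^21 = 2097152 <= 3848277 < 4194304 = 2^22


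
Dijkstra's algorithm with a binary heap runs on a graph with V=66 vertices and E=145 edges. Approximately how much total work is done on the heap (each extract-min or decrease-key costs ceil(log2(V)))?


Dijkstra with a binary heap: each vertex is extracted once, each edge may relax once.
Each heap operation costs O(log V).
V + E = 66 + 145 = 211
ceil(log2(66)) = 7 (since 2^6 = 64 < 66 <= 128 = 2^7)
Total heap work = (V+E) * ceil(log2(V)) = 211 * 7 = 1477


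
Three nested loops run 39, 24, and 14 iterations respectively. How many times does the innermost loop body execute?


Loop 1 (outermost): 39 iterations
Loop 2 (middle): 24 iterations per outer
Loop 3 (innermost): 14 iterations per middle
Total = 39 * 24 * 14 = 13104


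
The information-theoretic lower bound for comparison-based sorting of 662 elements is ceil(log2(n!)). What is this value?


A binary decision tree of height h has at most 2^h leaves and needs at least n! of them, so h >= ceil(log2(n!)).
662! is far too large to multiply out, so use Stirling's series:
  ln(n!) ~ n ln n - n + (1/2) ln(2 pi n) + 1/(12n)  (error below 1/(360 n^3), negligible here)
  ln(662) = 6.4952656
  n ln n = 662 * 6.4952656 = 4299.8658
  (1/2) ln(2 pi * 662) = (1/2) ln(4159.4687) = 4.1666
  1/(12*662) = 0.0001
  ln(662!) ~ 4299.8658 - 662 + 4.1666 + 0.0001 = 3642.0325
Convert to base 2: log2(662!) = 3642.0325 / ln 2 = 3642.0325 / 0.69314718 = 5254.3422
ceil(5254.3422) = 5255


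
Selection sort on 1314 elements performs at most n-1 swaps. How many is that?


Each of the 1313 passes places one element in its final position.
Pass 1: swap minimum into position 0
Pass 2: swap minimum of remaining into position 1
...
Pass 1313: last two elements, one swap
Maximum swaps = 1314 - 1 = 1313


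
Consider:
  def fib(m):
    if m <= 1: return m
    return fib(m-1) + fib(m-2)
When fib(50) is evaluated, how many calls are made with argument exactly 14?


Let N(m) = number of times fib(m) is called while evaluating fib(50).
N(50) = 1 (the initial call).
N(49) = 1 (only fib(50) calls it).
For 1 <= m <= 48: fib(m) is called by fib(m+1) and fib(m+2), so
  N(m) = N(m+1) + N(m+2).
fib(0) is called only by fib(2), so N(0) = N(2).
Walk down from m=50:
  N(50)=1, N(49)=1, N(48)=2, N(47)=3, N(46)=5, N(45)=8, N(44)=13, N(43)=21, N(42)=34, N(41)=55, N(40)=89, N(39)=144, N(38)=233, N(37)=377, N(36)=610, N(35)=987, N(34)=1597, N(33)=2584, N(32)=4181, N(31)=6765, N(30)=10946, N(29)=17711, N(28)=28657, N(27)=46368, N(26)=75025, N(25)=121393, N(24)=196418, N(23)=317811, N(22)=514229, N(21)=832040, N(20)=1346269, N(19)=2178309, N(18)=3524578, N(17)=5702887, N(16)=9227465, N(15)=14930352, N(14)=24157817
N(14) = 24157817


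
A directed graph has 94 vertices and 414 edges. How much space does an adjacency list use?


Adjacency list: one list head per vertex + one entry per edge
Vertex heads: 94
Edge entries: 414
Total = 94 + 414 = 508


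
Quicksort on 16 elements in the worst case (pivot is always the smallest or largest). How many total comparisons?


In the worst case, each partition step picks the worst pivot:
  Partition 1: 15 comparisons (n-1 elements to compare)
  Partition 2: 14 comparisons
  Partition 3: 13 comparisons
  Partition 4: 12 comparisons
  Partition 5: 11 comparisons
  ...
  Last partition: 0 comparisons
Total = (n-1) + (n-2) + ... + 1 + 0 = n*(n-1)/2
= 16*15/2 = 120


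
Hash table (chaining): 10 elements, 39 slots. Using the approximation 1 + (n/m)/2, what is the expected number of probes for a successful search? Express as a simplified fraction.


Computing expected probes:
alpha = 10/39
= 1 + alpha/2
= 1 + 10/(2*39)
= (2*39 + 10) / (2*39)
= 88/78 = 44/39


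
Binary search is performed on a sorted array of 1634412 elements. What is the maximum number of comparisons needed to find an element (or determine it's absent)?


Binary search halves the search space each comparison:
  Step 1: search space = 1634412 -> 817206
  Step 2: search space = 817206 -> 408603
  Step 3: search space = 408603 -> 204301
  Step 4: search space = 204301 -> 102150
  Step 5: search space = 102150 -> 51075
  Step 6: search space = 51075 -> 25537
  Step 7: search space = 25537 -> 12768
  Step 8: search space = 12768 -> 6384
  Step 9: search space = 6384 -> 3192
  Step 10: search space = 3192 -> 1596
  Step 11: search space = 1596 -> 798
  Step 12: search space = 798 -> 399
  Step 13: search space = 399 -> 199
  Step 14: search space = 199 -> 99
  Step 15: search space = 99 -> 49
  Step 16: search space = 49 -> 24
  Step 17: search space = 24 -> 12
  Step 18: search space = 12 -> 6
  Step 19: search space = 6 -> 3
  Step 20: search space = 3 -> 1
  Step 21: search space = 1 (final check)
Maximum comparisons = floor(log2(1634412)) + 1 = 20 + 1 = 21


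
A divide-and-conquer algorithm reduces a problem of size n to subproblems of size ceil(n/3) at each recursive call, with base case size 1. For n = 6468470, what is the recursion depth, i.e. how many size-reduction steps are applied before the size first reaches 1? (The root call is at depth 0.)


Each step divides the size by 3 (rounding up); after k steps the size is ceil(n/3^k), which equals 1 exactly when 3^k >= n.
So the depth is the smallest k with 3^k >= 6468470, i.e. ceil(log_3(6468470)).
3^14 = 4782969 < 6468470 <= 14348907 = 3^15
Recursion depth = 15


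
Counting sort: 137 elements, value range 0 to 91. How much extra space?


n = 137 (output array)
k = 92 (count array for 92 distinct values)
Extra space = 137 + 92 = 229


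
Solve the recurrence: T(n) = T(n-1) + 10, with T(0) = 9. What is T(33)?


Unrolling the recurrence:
T(33) = T(32) + 10
       = T(31) + 10 + 10
       = T(30) + 10*3
       ...
       = T(0) + 10*33
       = 9 + 330 = 339


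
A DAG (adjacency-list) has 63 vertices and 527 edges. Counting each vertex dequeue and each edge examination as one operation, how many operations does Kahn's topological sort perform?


V = 63 (vertex processing)
E = 527 (edge processing)
V + E = 63 + 527 = 590


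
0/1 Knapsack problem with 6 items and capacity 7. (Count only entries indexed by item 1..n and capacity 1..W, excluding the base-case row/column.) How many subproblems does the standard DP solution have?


The DP table is indexed by (item, capacity).
Rows: 6 items
Columns: 7 capacity values (1 to W)
Total subproblems = 6 * 7 = 42


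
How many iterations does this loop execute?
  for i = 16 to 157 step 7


The loop variable i takes values starting at 16 and increments by 7 each iteration.
Sequence: i = 16, 23, 30, 37, 44, 51, 58, 65, 72, ...
The upper bound 157 is inclusive, so the count is floor((last - first) / step) + 1:
floor((157 - 16) / 7) + 1 = floor(141/7) + 1 = 20 + 1 = 21


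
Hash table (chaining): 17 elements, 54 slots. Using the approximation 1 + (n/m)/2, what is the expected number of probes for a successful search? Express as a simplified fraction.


Computing expected probes:
alpha = 17/54
= 1 + alpha/2
= 1 + 17/(2*54)
= (2*54 + 17) / (2*54)
= 125/108


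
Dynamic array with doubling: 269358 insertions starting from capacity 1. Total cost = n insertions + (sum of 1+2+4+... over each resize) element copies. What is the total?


n = 269358
Insertion costs: 269358
Resizes copy 1, 2, 4, ... up to the largest power of 2 that is <= n-1 = 269357, i.e. 262144.
Copy costs = 1 + 2 + 4 + 8 + 16 + 32 + 64 + 128 + 256 + 512 + 1024 + 2048 + 4096 + 8192 + 16384 + 32768 + 65536 + 131072 + 262144 = 524287
Total = 269358 + 524287 = 793645


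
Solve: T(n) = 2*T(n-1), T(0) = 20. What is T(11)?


Unrolling:
T(11) = 2*T(10) = 2^2*T(9) = ... = 2^11*T(0)
= 2^11 * 20
= 2048 * 20 = 40960


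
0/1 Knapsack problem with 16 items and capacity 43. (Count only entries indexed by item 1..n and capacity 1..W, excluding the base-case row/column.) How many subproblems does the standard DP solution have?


The DP table is indexed by (item, capacity).
Rows: 16 items
Columns: 43 capacity values (1 to W)
Total subproblems = 16 * 43 = 688


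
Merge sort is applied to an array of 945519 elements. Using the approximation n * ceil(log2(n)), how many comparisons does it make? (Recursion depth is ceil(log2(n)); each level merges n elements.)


Merge sort divides the array into halves recursively.
Number of levels = ceil(log2(945519)) = 20
At each level, approximately n = 945519 comparisons are needed for merging.
Total comparisons ~ n * ceil(log2(n)) = 945519 * 20 = 18910380


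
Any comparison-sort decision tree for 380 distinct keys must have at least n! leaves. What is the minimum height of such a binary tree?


A binary decision tree of height h has at most 2^h leaves and needs at least n! of them, so h >= ceil(log2(n!)).
380! is far too large to multiply out, so use Stirling's series:
  ln(n!) ~ n ln n - n + (1/2) ln(2 pi n) + 1/(12n)  (error below 1/(360 n^3), negligible here)
  ln(380) = 5.9401713
  n ln n = 380 * 5.9401713 = 2257.2651
  (1/2) ln(2 pi * 380) = (1/2) ln(2387.6104) = 3.8890
  1/(12*380) = 0.0002
  ln(380!) ~ 2257.2651 - 380 + 3.8890 + 0.0002 = 1881.1543
Convert to base 2: log2(380!) = 1881.1543 / ln 2 = 1881.1543 / 0.69314718 = 2713.9320
ceil(2713.9320) = 2714


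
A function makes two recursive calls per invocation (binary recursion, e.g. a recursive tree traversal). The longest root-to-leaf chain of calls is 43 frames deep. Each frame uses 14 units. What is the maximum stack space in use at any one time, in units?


Binary recursion: the two calls run one after the other, so only one root-to-leaf chain of frames is on the stack at a time.
Maximum depth (longest chain) = 43 frames
Each frame = 14 units
Max stack space = 43 * 14 = 602


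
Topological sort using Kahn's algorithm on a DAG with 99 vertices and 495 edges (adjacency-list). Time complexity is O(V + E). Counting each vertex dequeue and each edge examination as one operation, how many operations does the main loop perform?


Kahn's algorithm:
  1. Compute in-degrees: O(V + E)
  2. Process queue: each vertex dequeued once (O(V))
     each edge examined once (O(E))
Total = V + E = 99 + 495 = 594


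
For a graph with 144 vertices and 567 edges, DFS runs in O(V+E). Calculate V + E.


A full DFS traversal visits each vertex once and examines each edge once.
V = 144
E = 567
Sum = 144 + 567 = 711


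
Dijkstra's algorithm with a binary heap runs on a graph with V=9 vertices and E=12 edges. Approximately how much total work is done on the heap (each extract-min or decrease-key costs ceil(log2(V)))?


Dijkstra with a binary heap: each vertex is extracted once, each edge may relax once.
Each heap operation costs O(log V).
V + E = 9 + 12 = 21
ceil(log2(9)) = 4 (since 2^3 = 8 < 9 <= 16 = 2^4)
Total heap work = (V+E) * ceil(log2(V)) = 21 * 4 = 84


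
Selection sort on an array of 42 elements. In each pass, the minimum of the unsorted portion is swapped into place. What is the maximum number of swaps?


Selection sort performs one swap per pass:
  Pass 1: find min in positions 0 to 41, swap with position 0
  Pass 2: find min in positions 1 to 41, swap with position 1
  Pass 3: find min in positions 2 to 41, swap with position 2
  Pass 4: find min in positions 3 to 41, swap with position 3
  Pass 5: find min in positions 4 to 41, swap with position 4
  ... (36 more passes)
Total passes (and swaps) = n - 1 = 42 - 1 = 41


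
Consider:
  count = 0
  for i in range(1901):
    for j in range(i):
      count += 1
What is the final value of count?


For each i, the inner loop runs i times:
  i=0: inner runs 0 times
  i=1: inner runs 1 time
  i=2: inner runs 2 times
  i=3: inner runs 3 times
  i=4: inner runs 4 times
  i=5: inner runs 5 times
  i=6: inner runs 6 times
  i=7: inner runs 7 times
  ...
Total = 0 + 1 + 2 + ... + 1900 = 1901*(1901-1)/2 = 1805950


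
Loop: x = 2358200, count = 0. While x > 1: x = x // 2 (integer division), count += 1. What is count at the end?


The variable x halves each step:
x = 2358200 -> 1179100 -> 589550 -> 294775 -> 147387 -> 73693 -> 36846 -> 18423 -> 9211 -> 4605 -> 2302 -> 1151 -> 575 -> 287 -> 143 -> 71 -> 35 -> 17 -> 8 -> 4 -> 2 -> 1
Number of halvings = floor(log2(2358200)) = 21


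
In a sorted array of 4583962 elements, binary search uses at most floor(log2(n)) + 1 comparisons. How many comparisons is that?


Halving sequence: 4583962 -> 2291981 -> 1145990 -> 572995 -> 286497 -> 143248 -> 71624 -> 35812 -> 17906 -> 8953 -> 4476 -> 2238 -> 1119 -> 559 -> 279 -> 139 -> 69 -> 34 -> 17 -> 8 -> 4 -> 2 -> 1
Number of halvings = 22
Max comparisons = 22 + 1 = 23


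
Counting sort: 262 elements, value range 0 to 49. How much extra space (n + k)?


n = 262 (output array)
k = 50 (count array for 50 distinct values)
Extra space = 262 + 50 = 312


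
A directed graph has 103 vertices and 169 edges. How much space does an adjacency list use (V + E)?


Adjacency list: one list head per vertex + one entry per edge
Vertex heads: 103
Edge entries: 169
Total = 103 + 169 = 272


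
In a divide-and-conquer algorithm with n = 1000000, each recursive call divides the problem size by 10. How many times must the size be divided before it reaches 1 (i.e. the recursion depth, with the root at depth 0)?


Number of divisions = log_10(1000000)
Sizes: 1000000 -> 100000 -> 10000 -> 1000 -> 100 -> 10 -> 1 (6 divisions)
Recursion depth = 6


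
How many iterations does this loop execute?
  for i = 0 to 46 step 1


The loop variable i takes values starting at 0 and increments by 1 each iteration.
Sequence: i = 0, 1, 2, 3, 4, 5, 6, 7, 8, ...
The upper bound 46 is inclusive, so the count is floor((last - first) / step) + 1:
floor((46 - 0) / 1) + 1 = floor(46/1) + 1 = 46 + 1 = 47


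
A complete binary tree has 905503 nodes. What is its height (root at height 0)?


In a complete binary tree, level k holds nodes 2^k .. 2^(k+1)-1 (1-indexed).
Height = floor(log2(n)) = floor(log2(905503)) = 19
Check: 2^19 = 524288 <= 905503 < 1048576 = 2^20


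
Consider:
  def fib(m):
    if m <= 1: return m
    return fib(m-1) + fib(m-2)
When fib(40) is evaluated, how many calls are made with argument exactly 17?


Let N(m) = number of times fib(m) is called while evaluating fib(40).
N(40) = 1 (the initial call).
N(39) = 1 (only fib(40) calls it).
For 1 <= m <= 38: fib(m) is called by fib(m+1) and fib(m+2), so
  N(m) = N(m+1) + N(m+2).
fib(0) is called only by fib(2), so N(0) = N(2).
Walk down from m=40:
  N(40)=1, N(39)=1, N(38)=2, N(37)=3, N(36)=5, N(35)=8, N(34)=13, N(33)=21, N(32)=34, N(31)=55, N(30)=89, N(29)=144, N(28)=233, N(27)=377, N(26)=610, N(25)=987, N(24)=1597, N(23)=2584, N(22)=4181, N(21)=6765, N(20)=10946, N(19)=17711, N(18)=28657, N(17)=46368
N(17) = 46368


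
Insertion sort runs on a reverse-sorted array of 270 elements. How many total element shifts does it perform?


Sum of shifts = 1 + 2 + 3 + ... + 269
= 270 * 269 / 2
= 72630 / 2
= 36315


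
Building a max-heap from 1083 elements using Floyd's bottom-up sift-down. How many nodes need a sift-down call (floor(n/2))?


In a heap of 1083 elements (0-indexed array):
  Last element index: 1082
  Parent of last element: floor((1082 - 1) / 2) = 540
  Internal nodes: indices 0 to 540
  Count = floor(1083/2) = 541


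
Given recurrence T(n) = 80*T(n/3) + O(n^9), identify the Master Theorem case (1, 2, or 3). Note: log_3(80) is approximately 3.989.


Master Theorem parameters: a=80, b=3, c=9
log_b(a) = 3.989
Compare b^c with a: 3^9 = 19683 > 80, so c > log_b(a).
Comparing c=9 vs log_b(a)=3.989:
9 > 3.989 => Case 3
Result: T(n) = O(n^9)
Master Theorem case = 3


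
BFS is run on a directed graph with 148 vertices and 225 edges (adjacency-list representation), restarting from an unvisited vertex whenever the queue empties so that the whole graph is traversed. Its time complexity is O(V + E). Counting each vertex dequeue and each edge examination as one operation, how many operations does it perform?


A full BFS traversal dequeues each vertex exactly once and examines each directed edge exactly once.
V = 148 (vertex processing cost)
E = 225 (edge examination cost)
Total operations proportional to V + E = 148 + 225 = 373


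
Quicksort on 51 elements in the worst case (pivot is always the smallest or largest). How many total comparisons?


In the worst case, each partition step picks the worst pivot:
  Partition 1: 50 comparisons (n-1 elements to compare)
  Partition 2: 49 comparisons
  Partition 3: 48 comparisons
  Partition 4: 47 comparisons
  Partition 5: 46 comparisons
  ...
  Last partition: 0 comparisons
Total = (n-1) + (n-2) + ... + 1 + 0 = n*(n-1)/2
= 51*50/2 = 1275


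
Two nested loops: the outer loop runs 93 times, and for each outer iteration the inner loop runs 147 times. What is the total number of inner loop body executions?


Outer loop: 93 iterations
Inner loop: 147 iterations per outer iteration
Total = 93 * 147 = 13671


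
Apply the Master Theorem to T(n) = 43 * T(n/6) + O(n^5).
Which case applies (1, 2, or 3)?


The Master Theorem: T(n) = a*T(n/b) + O(n^c)
  a = 43, b = 6, c = 5
log_b(a) = log_6(43) ~ 2.099
Compare b^c with a: 6^5 = 7776 > 43, so c > log_b(a).
Since c > log_b(a), Case 3 applies.
T(n) = O(n^5)
Master Theorem case = 3


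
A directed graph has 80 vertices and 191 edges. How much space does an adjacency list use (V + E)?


Adjacency list: one list head per vertex + one entry per edge
Vertex heads: 80
Edge entries: 191
Total = 80 + 191 = 271


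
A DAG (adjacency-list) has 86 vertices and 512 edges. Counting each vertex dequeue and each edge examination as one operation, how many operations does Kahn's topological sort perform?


V = 86 (vertex processing)
E = 512 (edge processing)
V + E = 86 + 512 = 598


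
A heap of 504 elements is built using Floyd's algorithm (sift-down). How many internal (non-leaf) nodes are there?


Leaf nodes occupy roughly half the array.
Sift-down is called for each internal node, starting from the last one.
Internal nodes = floor(n/2) = floor(504/2) = 252


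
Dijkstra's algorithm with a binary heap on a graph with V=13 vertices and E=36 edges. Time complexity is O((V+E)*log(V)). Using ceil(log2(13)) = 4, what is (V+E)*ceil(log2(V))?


Dijkstra with a binary heap: each vertex is extracted once, each edge may relax once.
Each heap operation costs O(log V).
V + E = 13 + 36 = 49
ceil(log2(13)) = 4 (since 2^3 = 8 < 13 <= 16 = 2^4)
Total heap work = (V+E) * ceil(log2(V)) = 49 * 4 = 196


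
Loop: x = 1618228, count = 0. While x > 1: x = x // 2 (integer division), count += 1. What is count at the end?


The variable x halves each step:
x = 1618228 -> 809114 -> 404557 -> 202278 -> 101139 -> 50569 -> 25284 -> 12642 -> 6321 -> 3160 -> 1580 -> 790 -> 395 -> 197 -> 98 -> 49 -> 24 -> 12 -> 6 -> 3 -> 1
Number of halvings = floor(log2(1618228)) = 20


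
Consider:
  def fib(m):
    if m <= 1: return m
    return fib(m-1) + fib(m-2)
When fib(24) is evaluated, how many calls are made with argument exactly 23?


Let N(m) = number of times fib(m) is called while evaluating fib(24).
N(24) = 1 (the initial call).
N(23) = 1 (only fib(24) calls it).
For 1 <= m <= 22: fib(m) is called by fib(m+1) and fib(m+2), so
  N(m) = N(m+1) + N(m+2).
fib(0) is called only by fib(2), so N(0) = N(2).
Walk down from m=24:
  N(24)=1, N(23)=1
N(23) = 1


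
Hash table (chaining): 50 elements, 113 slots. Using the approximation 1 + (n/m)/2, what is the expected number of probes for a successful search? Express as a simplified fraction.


Computing expected probes:
alpha = 50/113
= 1 + alpha/2
= 1 + 50/(2*113)
= (2*113 + 50) / (2*113)
= 276/226 = 138/113


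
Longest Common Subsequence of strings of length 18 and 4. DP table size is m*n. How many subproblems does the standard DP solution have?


DP table indexed by positions in both strings.
First string: 18 positions
Second string: 4 positions
Total = 18 * 4 = 72


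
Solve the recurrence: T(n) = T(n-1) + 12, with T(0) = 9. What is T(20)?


Unrolling the recurrence:
T(20) = T(19) + 12
       = T(18) + 12 + 12
       = T(17) + 12*3
       ...
       = T(0) + 12*20
       = 9 + 240 = 249


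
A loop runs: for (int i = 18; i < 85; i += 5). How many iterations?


Loop starts at i = 18, increments by 5, stops when i >= 85.
Number of iterations = ceil((85 - 18) / 5)
= ceil(67 / 5)
= 14


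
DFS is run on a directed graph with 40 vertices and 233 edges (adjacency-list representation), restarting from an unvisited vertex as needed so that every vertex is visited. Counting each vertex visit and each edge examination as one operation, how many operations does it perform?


A full DFS traversal processes each vertex exactly once (push/pop on stack).
Each directed edge is examined once.
V = 40, E = 233
V + E = 273


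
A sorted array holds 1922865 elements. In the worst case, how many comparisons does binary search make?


Halving sequence: 1922865 -> 961432 -> 480716 -> 240358 -> 120179 -> 60089 -> 30044 -> 15022 -> 7511 -> 3755 -> 1877 -> 938 -> 469 -> 234 -> 117 -> 58 -> 29 -> 14 -> 7 -> 3 -> 1
Number of halvings = 20
Max comparisons = 20 + 1 = 21


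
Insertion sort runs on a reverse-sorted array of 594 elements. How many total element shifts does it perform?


Sum of shifts = 1 + 2 + 3 + ... + 593
= 594 * 593 / 2
= 352242 / 2
= 176121


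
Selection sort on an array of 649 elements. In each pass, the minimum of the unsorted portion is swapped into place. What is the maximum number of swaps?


Selection sort performs one swap per pass:
  Pass 1: find min in positions 0 to 648, swap with position 0
  Pass 2: find min in positions 1 to 648, swap with position 1
  Pass 3: find min in positions 2 to 648, swap with position 2
  Pass 4: find min in positions 3 to 648, swap with position 3
  Pass 5: find min in positions 4 to 648, swap with position 4
  ... (643 more passes)
Total passes (and swaps) = n - 1 = 649 - 1 = 648


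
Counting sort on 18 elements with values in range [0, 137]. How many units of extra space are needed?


Output array size: 18 (to store sorted result)
Count array size: 138 (one slot per possible value, range 0 to 137)
Total extra space = 18 + 138 = 156


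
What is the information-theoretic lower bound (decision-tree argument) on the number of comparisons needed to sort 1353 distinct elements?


A binary decision tree of height h has at most 2^h leaves and needs at least n! of them, so h >= ceil(log2(n!)).
1353! is far too large to multiply out, so use Stirling's series:
  ln(n!) ~ n ln n - n + (1/2) ln(2 pi n) + 1/(12n)  (error below 1/(360 n^3), negligible here)
  ln(1353) = 7.2100796
  n ln n = 1353 * 7.2100796 = 9755.2377
  (1/2) ln(2 pi * 1353) = (1/2) ln(8501.1497) = 4.5240
  1/(12*1353) = 0.0001
  ln(1353!) ~ 9755.2377 - 1353 + 4.5240 + 0.0001 = 8406.7618
Convert to base 2: log2(1353!) = 8406.7618 / ln 2 = 8406.7618 / 0.69314718 = 12128.3936
ceil(12128.3936) = 12129


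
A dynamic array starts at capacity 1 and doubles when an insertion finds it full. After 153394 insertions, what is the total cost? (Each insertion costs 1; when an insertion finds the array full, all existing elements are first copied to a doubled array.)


Insertion cost: 153394 (one per element)
Resizes occur just before inserting elements 2, 3, 5, 9, ...
Elements copied at each resize: 1 + 2 + 4 + 8 + 16 + 32 + 64 + 128 + 256 + 512 + 1024 + 2048 + 4096 + 8192 + 16384 + 32768 + 65536 + 131072
Sum of copies = 262143 (geometric series: 2^k - 1)
Total = 153394 + 262143 = 415537


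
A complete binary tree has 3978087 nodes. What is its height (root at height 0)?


In a complete binary tree, level k holds nodes 2^k .. 2^(k+1)-1 (1-indexed).
Height = floor(log2(n)) = floor(log2(3978087)) = 21
Check: 2^21 = 2097152 <= 3978087 < 4194304 = 2^22


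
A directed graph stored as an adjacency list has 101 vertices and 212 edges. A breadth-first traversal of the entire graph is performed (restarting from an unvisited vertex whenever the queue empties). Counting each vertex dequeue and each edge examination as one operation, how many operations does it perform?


A full BFS traversal dequeues each vertex once and examines each edge once.
Vertex visits: 101
Edge visits: 212
V + E = 101 + 212 = 313


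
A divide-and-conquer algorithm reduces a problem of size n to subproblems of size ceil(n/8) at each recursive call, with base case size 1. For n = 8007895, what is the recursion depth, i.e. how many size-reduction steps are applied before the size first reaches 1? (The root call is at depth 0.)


Each step divides the size by 8 (rounding up); after k steps the size is ceil(n/8^k), which equals 1 exactly when 8^k >= n.
So the depth is the smallest k with 8^k >= 8007895, i.e. ceil(log_8(8007895)).
8^7 = 2097152 < 8007895 <= 16777216 = 8^8
Recursion depth = 8


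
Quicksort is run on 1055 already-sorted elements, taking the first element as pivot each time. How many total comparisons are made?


Sum of comparisons per partition:
1054 + 1053 + ... + 1 + 0
= 1055 * (1055 - 1) / 2
= 1055 * 1054 / 2
= 555985


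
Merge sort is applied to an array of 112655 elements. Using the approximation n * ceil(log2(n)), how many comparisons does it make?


Merge sort divides the array into halves recursively.
Number of levels = ceil(log2(112655)) = 17
At each level, approximately n = 112655 comparisons are needed for merging.
Total comparisons ~ n * ceil(log2(n)) = 112655 * 17 = 1915135


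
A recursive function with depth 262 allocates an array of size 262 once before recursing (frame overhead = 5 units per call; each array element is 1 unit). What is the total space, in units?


Array allocation: 262 units (allocated once)
Stack frames: 262 deep * 5 per frame = 1310 units
Total = 262 + 1310 = 1572


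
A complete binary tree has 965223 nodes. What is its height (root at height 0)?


In a complete binary tree, level k holds nodes 2^k .. 2^(k+1)-1 (1-indexed).
Height = floor(log2(n)) = floor(log2(965223)) = 19
Check: 2^19 = 524288 <= 965223 < 1048576 = 2^20


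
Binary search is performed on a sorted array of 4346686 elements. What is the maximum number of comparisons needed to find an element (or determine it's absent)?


Binary search halves the search space each comparison:
  Step 1: search space = 4346686 -> 2173343
  Step 2: search space = 2173343 -> 1086671
  Step 3: search space = 1086671 -> 543335
  Step 4: search space = 543335 -> 271667
  Step 5: search space = 271667 -> 135833
  Step 6: search space = 135833 -> 67916
  Step 7: search space = 67916 -> 33958
  Step 8: search space = 33958 -> 16979
  Step 9: search space = 16979 -> 8489
  Step 10: search space = 8489 -> 4244
  Step 11: search space = 4244 -> 2122
  Step 12: search space = 2122 -> 1061
  Step 13: search space = 1061 -> 530
  Step 14: search space = 530 -> 265
  Step 15: search space = 265 -> 132
  Step 16: search space = 132 -> 66
  Step 17: search space = 66 -> 33
  Step 18: search space = 33 -> 16
  Step 19: search space = 16 -> 8
  Step 20: search space = 8 -> 4
  Step 21: search space = 4 -> 2
  Step 22: search space = 2 -> 1
  Step 23: search space = 1 (final check)
Maximum comparisons = floor(log2(4346686)) + 1 = 22 + 1 = 23


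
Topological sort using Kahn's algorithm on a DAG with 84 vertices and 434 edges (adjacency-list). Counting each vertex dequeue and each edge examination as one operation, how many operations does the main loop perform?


Kahn's algorithm:
  1. Compute in-degrees: O(V + E)
  2. Process queue: each vertex dequeued once (O(V))
     each edge examined once (O(E))
Total = V + E = 84 + 434 = 518


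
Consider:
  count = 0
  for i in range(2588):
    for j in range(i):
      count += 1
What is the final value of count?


For each i, the inner loop runs i times:
  i=0: inner runs 0 times
  i=1: inner runs 1 time
  i=2: inner runs 2 times
  i=3: inner runs 3 times
  i=4: inner runs 4 times
  i=5: inner runs 5 times
  i=6: inner runs 6 times
  i=7: inner runs 7 times
  ...
Total = 0 + 1 + 2 + ... + 2587 = 2588*(2588-1)/2 = 3347578


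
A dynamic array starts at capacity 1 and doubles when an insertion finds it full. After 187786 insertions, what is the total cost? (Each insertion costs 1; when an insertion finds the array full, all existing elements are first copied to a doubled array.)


Insertion cost: 187786 (one per element)
Resizes occur just before inserting elements 2, 3, 5, 9, ...
Elements copied at each resize: 1 + 2 + 4 + 8 + 16 + 32 + 64 + 128 + 256 + 512 + 1024 + 2048 + 4096 + 8192 + 16384 + 32768 + 65536 + 131072
Sum of copies = 262143 (geometric series: 2^k - 1)
Total = 187786 + 262143 = 449929


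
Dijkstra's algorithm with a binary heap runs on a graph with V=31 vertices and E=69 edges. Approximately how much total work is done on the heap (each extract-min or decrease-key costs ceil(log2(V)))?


Dijkstra with a binary heap: each vertex is extracted once, each edge may relax once.
Each heap operation costs O(log V).
V + E = 31 + 69 = 100
ceil(log2(31)) = 5 (since 2^4 = 16 < 31 <= 32 = 2^5)
Total heap work = (V+E) * ceil(log2(V)) = 100 * 5 = 500


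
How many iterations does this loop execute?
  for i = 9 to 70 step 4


The loop variable i takes values starting at 9 and increments by 4 each iteration.
Sequence: i = 9, 13, 17, 21, 25, 29, 33, 37, 41, ...
The upper bound 70 is inclusive, so the count is floor((last - first) / step) + 1:
floor((70 - 9) / 4) + 1 = floor(61/4) + 1 = 15 + 1 = 16


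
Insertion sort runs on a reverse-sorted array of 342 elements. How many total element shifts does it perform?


Sum of shifts = 1 + 2 + 3 + ... + 341
= 342 * 341 / 2
= 116622 / 2
= 58311


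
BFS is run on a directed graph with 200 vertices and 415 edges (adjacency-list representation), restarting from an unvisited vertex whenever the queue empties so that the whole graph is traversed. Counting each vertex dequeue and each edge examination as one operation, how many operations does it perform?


A full BFS traversal dequeues each vertex exactly once and examines each directed edge exactly once.
V = 200 (vertex processing cost)
E = 415 (edge examination cost)
Total operations proportional to V + E = 200 + 415 = 615


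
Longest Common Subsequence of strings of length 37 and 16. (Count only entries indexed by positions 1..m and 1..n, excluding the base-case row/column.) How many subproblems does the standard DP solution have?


DP table indexed by positions in both strings.
First string: 37 positions
Second string: 16 positions
Total = 37 * 16 = 592


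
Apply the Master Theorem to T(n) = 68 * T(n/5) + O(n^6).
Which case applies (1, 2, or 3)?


The Master Theorem: T(n) = a*T(n/b) + O(n^c)
  a = 68, b = 5, c = 6
log_b(a) = log_5(68) ~ 2.622
Compare b^c with a: 5^6 = 15625 > 68, so c > log_b(a).
Since c > log_b(a), Case 3 applies.
T(n) = O(n^6)
Master Theorem case = 3


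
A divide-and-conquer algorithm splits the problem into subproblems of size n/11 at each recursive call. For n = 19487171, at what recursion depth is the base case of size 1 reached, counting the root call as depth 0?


At each depth, the problem size is divided by 11:
  Depth 0: problem size = 19487171
  Depth 1: problem size = 1771561
  Depth 2: problem size = 161051
  Depth 3: problem size = 14641
  Depth 4: problem size = 1331
  Depth 5: problem size = 121
  Depth 6: problem size = 11
  Depth 7: problem size = 1 (base case)
The base case is reached at depth log_11(19487171) = 7 (the tree has 8 levels counting depth 0, but the depth asked for is 7).
Recursion depth = 7


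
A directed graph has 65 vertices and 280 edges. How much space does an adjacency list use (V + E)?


Adjacency list: one list head per vertex + one entry per edge
Vertex heads: 65
Edge entries: 280
Total = 65 + 280 = 345


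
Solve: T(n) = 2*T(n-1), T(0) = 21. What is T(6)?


Unrolling:
T(6) = 2*T(5) = 2^2*T(4) = ... = 2^6*T(0)
= 2^6 * 21
= 64 * 21 = 1344


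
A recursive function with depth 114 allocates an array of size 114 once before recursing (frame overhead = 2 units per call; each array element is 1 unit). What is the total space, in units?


Array allocation: 114 units (allocated once)
Stack frames: 114 deep * 2 per frame = 228 units
Total = 114 + 228 = 342


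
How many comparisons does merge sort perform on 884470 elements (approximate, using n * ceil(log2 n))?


Recursion depth: ceil(log2(884470)) = 20
Each recursion level merges n = 884470 elements
Total = 884470 * 20 = 17689400


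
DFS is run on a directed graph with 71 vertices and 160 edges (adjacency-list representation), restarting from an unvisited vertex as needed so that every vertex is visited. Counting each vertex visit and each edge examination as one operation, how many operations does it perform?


A full DFS traversal processes each vertex exactly once (push/pop on stack).
Each directed edge is examined once.
V = 71, E = 160
V + E = 231
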